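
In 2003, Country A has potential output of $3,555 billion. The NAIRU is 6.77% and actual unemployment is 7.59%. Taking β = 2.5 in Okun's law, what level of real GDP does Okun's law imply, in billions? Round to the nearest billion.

Unemployment gap = 7.59 - 6.77 = 0.82 points, so the output gap is -2.5 × 0.82 = -2.05%.
Actual GDP = 3555 × (1 - 2.05/100) = 3555 × 0.9795 ≈ 3482 billion.

$3,482 billion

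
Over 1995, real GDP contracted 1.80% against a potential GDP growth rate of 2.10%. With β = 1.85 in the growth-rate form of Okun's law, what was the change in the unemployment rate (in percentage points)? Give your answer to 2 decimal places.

2.11 percentage points

Growth-rate Okun's law: g_Y = g_Y* - β × Δu, so Δu = (g_Y* - g_Y)/β.
Δu = (2.1 + 1.8)/1.85 = 3.9/1.85 = 2.11 percentage points.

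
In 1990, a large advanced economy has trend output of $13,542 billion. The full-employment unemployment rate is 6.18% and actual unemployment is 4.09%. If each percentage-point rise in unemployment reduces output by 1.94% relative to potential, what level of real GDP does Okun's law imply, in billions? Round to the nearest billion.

$14,091 billion

Unemployment gap = 4.09 - 6.18 = -2.09 points, so the output gap is -1.94 × (-2.09) = 4.0546%.
Actual GDP = 13542 × (1 + 4.0546/100) = 13542 × 1.040546 ≈ 14091 billion.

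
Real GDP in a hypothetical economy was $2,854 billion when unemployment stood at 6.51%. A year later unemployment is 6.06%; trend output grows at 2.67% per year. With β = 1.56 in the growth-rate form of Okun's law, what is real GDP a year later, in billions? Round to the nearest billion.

Δu = 6.06 - 6.51 = -0.45 points.
Okun's law (growth form): g_Y = g_Y* - β × Δu = 2.67 - 1.56 × (-0.45) = 2.67 + 0.702 = 3.372%.
Real GDP in the next year = 2854 × (1 + 3.372/100) = 2854 × 1.03372 ≈ 2950 billion.

$2,950 billion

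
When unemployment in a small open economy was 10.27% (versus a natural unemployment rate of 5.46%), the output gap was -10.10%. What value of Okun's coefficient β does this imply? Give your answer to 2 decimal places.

Okun's law: output gap = -β × (u - u*).
-10.10 = -β × (10.27 - 5.46) = -β × 4.81, so β = 10.1/4.81 = 2.10.

β ≈ 2.10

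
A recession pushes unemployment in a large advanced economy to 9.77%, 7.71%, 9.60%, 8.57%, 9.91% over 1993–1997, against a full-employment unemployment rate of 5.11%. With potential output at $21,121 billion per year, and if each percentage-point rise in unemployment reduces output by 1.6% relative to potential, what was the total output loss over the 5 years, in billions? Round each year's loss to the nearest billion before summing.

$6,762 billion

Year 1993: gap = -1.6 × (9.77 - 5.11) = -7.456%, loss ≈ 21121 × 7.456/100 ≈ 1575.
Year 1994: gap = -1.6 × (7.71 - 5.11) = -4.16%, loss ≈ 21121 × 4.16/100 ≈ 879.
Year 1995: gap = -1.6 × (9.6 - 5.11) = -7.184%, loss ≈ 21121 × 7.184/100 ≈ 1517.
Year 1996: gap = -1.6 × (8.57 - 5.11) = -5.536%, loss ≈ 21121 × 5.536/100 ≈ 1169.
Year 1997: gap = -1.6 × (9.91 - 5.11) = -7.68%, loss ≈ 21121 × 7.68/100 ≈ 1622.
Total lost output = 1575 + 879 + 1517 + 1169 + 1622 = 6762 billion.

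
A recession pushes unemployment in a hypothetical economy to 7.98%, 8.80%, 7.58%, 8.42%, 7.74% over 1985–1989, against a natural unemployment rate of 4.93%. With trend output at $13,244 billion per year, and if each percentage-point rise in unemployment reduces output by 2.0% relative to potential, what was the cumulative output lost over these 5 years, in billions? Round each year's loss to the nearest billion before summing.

$4,203 billion

Year 1985: gap = -2.0 × (7.98 - 4.93) = -6.1%, loss ≈ 13244 × 6.1/100 ≈ 808.
Year 1986: gap = -2.0 × (8.8 - 4.93) = -7.74%, loss ≈ 13244 × 7.74/100 ≈ 1025.
Year 1987: gap = -2.0 × (7.58 - 4.93) = -5.3%, loss ≈ 13244 × 5.3/100 ≈ 702.
Year 1988: gap = -2.0 × (8.42 - 4.93) = -6.98%, loss ≈ 13244 × 6.98/100 ≈ 924.
Year 1989: gap = -2.0 × (7.74 - 4.93) = -5.62%, loss ≈ 13244 × 5.62/100 ≈ 744.
Total lost output = 808 + 1025 + 702 + 924 + 744 = 4203 billion.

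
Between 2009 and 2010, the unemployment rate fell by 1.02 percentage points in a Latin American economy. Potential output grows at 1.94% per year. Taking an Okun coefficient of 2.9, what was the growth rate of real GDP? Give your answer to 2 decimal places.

Growth-rate Okun's law: g_Y = g_Y* - β × Δu.
g_Y = 1.94 - 2.9 × (-1.02) = 1.94 + 2.958 = 4.898%, i.e. 4.90% to 2 d.p.

4.90%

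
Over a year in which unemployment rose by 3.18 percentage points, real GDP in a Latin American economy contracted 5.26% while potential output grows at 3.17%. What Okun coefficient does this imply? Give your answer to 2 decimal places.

β ≈ 2.65

Growth form: g_Y = g_Y* - β × Δu, so β = (g_Y* - g_Y)/Δu.
β = (3.17 + 5.26)/3.18 = 8.43/3.18 = 2.65.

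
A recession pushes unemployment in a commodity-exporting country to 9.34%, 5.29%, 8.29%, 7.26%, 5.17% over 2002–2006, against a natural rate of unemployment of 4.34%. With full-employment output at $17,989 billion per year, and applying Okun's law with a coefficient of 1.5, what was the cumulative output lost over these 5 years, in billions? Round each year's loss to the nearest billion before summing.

$3,683 billion

Year 2002: gap = -1.5 × (9.34 - 4.34) = -7.5%, loss ≈ 17989 × 7.5/100 ≈ 1349.
Year 2003: gap = -1.5 × (5.29 - 4.34) = -1.425%, loss ≈ 17989 × 1.425/100 ≈ 256.
Year 2004: gap = -1.5 × (8.29 - 4.34) = -5.925%, loss ≈ 17989 × 5.925/100 ≈ 1066.
Year 2005: gap = -1.5 × (7.26 - 4.34) = -4.38%, loss ≈ 17989 × 4.38/100 ≈ 788.
Year 2006: gap = -1.5 × (5.17 - 4.34) = -1.245%, loss ≈ 17989 × 1.245/100 ≈ 224.
Total lost output = 1349 + 256 + 1066 + 788 + 224 = 3683 billion.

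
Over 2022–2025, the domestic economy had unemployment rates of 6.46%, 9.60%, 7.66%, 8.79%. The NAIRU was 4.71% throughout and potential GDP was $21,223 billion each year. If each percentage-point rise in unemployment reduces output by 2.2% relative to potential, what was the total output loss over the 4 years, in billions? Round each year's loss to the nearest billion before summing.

$6,382 billion

Year 2022: gap = -2.2 × (6.46 - 4.71) = -3.85%, loss ≈ 21223 × 3.85/100 ≈ 817.
Year 2023: gap = -2.2 × (9.6 - 4.71) = -10.758%, loss ≈ 21223 × 10.758/100 ≈ 2283.
Year 2024: gap = -2.2 × (7.66 - 4.71) = -6.49%, loss ≈ 21223 × 6.49/100 ≈ 1377.
Year 2025: gap = -2.2 × (8.79 - 4.71) = -8.976%, loss ≈ 21223 × 8.976/100 ≈ 1905.
Total lost output = 817 + 2283 + 1377 + 1905 = 6382 billion.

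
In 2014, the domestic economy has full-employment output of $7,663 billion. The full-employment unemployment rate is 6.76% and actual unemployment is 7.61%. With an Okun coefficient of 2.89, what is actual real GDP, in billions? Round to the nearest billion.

$7,475 billion

Unemployment gap = 7.61 - 6.76 = 0.85 points, so the output gap is -2.89 × 0.85 = -2.4565%.
Actual GDP = 7663 × (1 - 2.4565/100) = 7663 × 0.975435 ≈ 7475 billion.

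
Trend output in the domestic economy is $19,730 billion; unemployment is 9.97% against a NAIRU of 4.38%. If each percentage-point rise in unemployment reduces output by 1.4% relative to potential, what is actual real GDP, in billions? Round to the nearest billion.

Unemployment gap = 9.97 - 4.38 = 5.59 points, so the output gap is -1.4 × 5.59 = -7.826%.
Actual GDP = 19730 × (1 - 7.826/100) = 19730 × 0.92174 ≈ 18186 billion.

$18,186 billion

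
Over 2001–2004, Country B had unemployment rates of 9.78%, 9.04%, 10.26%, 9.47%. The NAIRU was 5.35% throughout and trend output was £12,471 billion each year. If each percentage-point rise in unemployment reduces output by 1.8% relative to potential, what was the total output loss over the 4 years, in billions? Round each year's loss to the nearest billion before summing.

Year 2001: gap = -1.8 × (9.78 - 5.35) = -7.974%, loss ≈ 12471 × 7.974/100 ≈ 994.
Year 2002: gap = -1.8 × (9.04 - 5.35) = -6.642%, loss ≈ 12471 × 6.642/100 ≈ 828.
Year 2003: gap = -1.8 × (10.26 - 5.35) = -8.838%, loss ≈ 12471 × 8.838/100 ≈ 1102.
Year 2004: gap = -1.8 × (9.47 - 5.35) = -7.416%, loss ≈ 12471 × 7.416/100 ≈ 925.
Total lost output = 994 + 828 + 1102 + 925 = 3849 billion.

£3,849 billion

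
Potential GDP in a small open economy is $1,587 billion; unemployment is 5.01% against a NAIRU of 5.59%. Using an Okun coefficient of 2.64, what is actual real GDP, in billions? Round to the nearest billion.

Unemployment gap = 5.01 - 5.59 = -0.58 points, so the output gap is -2.64 × (-0.58) = 1.5312%.
Actual GDP = 1587 × (1 + 1.5312/100) = 1587 × 1.015312 ≈ 1611 billion.

$1,611 billion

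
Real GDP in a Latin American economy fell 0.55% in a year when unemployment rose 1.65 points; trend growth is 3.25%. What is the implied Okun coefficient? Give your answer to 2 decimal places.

Growth form: g_Y = g_Y* - β × Δu, so β = (g_Y* - g_Y)/Δu.
β = (3.25 + 0.55)/1.65 = 3.8/1.65 = 2.30.

β ≈ 2.30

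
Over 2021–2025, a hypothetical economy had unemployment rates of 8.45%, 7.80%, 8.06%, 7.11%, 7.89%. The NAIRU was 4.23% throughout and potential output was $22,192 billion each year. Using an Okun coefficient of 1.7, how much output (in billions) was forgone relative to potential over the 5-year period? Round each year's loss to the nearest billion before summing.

Year 2021: gap = -1.7 × (8.45 - 4.23) = -7.174%, loss ≈ 22192 × 7.174/100 ≈ 1592.
Year 2022: gap = -1.7 × (7.8 - 4.23) = -6.069%, loss ≈ 22192 × 6.069/100 ≈ 1347.
Year 2023: gap = -1.7 × (8.06 - 4.23) = -6.511%, loss ≈ 22192 × 6.511/100 ≈ 1445.
Year 2024: gap = -1.7 × (7.11 - 4.23) = -4.896%, loss ≈ 22192 × 4.896/100 ≈ 1087.
Year 2025: gap = -1.7 × (7.89 - 4.23) = -6.222%, loss ≈ 22192 × 6.222/100 ≈ 1381.
Total lost output = 1592 + 1347 + 1445 + 1087 + 1381 = 6852 billion.

$6,852 billion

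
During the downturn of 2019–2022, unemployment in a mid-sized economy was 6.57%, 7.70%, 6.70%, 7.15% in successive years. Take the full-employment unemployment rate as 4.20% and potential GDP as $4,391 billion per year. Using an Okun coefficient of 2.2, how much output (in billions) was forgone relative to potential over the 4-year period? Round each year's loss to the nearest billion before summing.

Year 2019: gap = -2.2 × (6.57 - 4.2) = -5.214%, loss ≈ 4391 × 5.214/100 ≈ 229.
Year 2020: gap = -2.2 × (7.7 - 4.2) = -7.7%, loss ≈ 4391 × 7.7/100 ≈ 338.
Year 2021: gap = -2.2 × (6.7 - 4.2) = -5.5%, loss ≈ 4391 × 5.5/100 ≈ 242.
Year 2022: gap = -2.2 × (7.15 - 4.2) = -6.49%, loss ≈ 4391 × 6.49/100 ≈ 285.
Total lost output = 229 + 338 + 242 + 285 = 1094 billion.

$1,094 billion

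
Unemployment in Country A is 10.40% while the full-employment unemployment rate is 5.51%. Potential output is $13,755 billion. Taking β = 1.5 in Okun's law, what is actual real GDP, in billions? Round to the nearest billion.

Unemployment gap = 10.4 - 5.51 = 4.89 points, so the output gap is -1.5 × 4.89 = -7.335%.
Actual GDP = 13755 × (1 - 7.335/100) = 13755 × 0.92665 ≈ 12746 billion.

$12,746 billion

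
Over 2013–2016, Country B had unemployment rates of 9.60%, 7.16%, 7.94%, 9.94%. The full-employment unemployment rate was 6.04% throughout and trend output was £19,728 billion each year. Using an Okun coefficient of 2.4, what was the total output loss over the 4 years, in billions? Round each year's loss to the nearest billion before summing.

£4,963 billion

Year 2013: gap = -2.4 × (9.6 - 6.04) = -8.544%, loss ≈ 19728 × 8.544/100 ≈ 1686.
Year 2014: gap = -2.4 × (7.16 - 6.04) = -2.688%, loss ≈ 19728 × 2.688/100 ≈ 530.
Year 2015: gap = -2.4 × (7.94 - 6.04) = -4.56%, loss ≈ 19728 × 4.56/100 ≈ 900.
Year 2016: gap = -2.4 × (9.94 - 6.04) = -9.36%, loss ≈ 19728 × 9.36/100 ≈ 1847.
Total lost output = 1686 + 530 + 900 + 1847 = 4963 billion.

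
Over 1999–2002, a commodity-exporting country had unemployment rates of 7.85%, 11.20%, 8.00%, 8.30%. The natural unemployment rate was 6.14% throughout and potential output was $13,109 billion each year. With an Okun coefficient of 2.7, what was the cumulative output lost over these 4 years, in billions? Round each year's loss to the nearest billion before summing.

Year 1999: gap = -2.7 × (7.85 - 6.14) = -4.617%, loss ≈ 13109 × 4.617/100 ≈ 605.
Year 2000: gap = -2.7 × (11.2 - 6.14) = -13.662%, loss ≈ 13109 × 13.662/100 ≈ 1791.
Year 2001: gap = -2.7 × (8 - 6.14) = -5.022%, loss ≈ 13109 × 5.022/100 ≈ 658.
Year 2002: gap = -2.7 × (8.3 - 6.14) = -5.832%, loss ≈ 13109 × 5.832/100 ≈ 765.
Total lost output = 605 + 1791 + 658 + 765 = 3819 billion.

$3,819 billion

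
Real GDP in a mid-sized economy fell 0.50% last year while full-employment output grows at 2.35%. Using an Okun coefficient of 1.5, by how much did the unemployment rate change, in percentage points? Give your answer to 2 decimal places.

Growth-rate Okun's law: g_Y = g_Y* - β × Δu, so Δu = (g_Y* - g_Y)/β.
Δu = (2.35 + 0.5)/1.5 = 2.85/1.5 = 1.90 percentage points.

1.90 percentage points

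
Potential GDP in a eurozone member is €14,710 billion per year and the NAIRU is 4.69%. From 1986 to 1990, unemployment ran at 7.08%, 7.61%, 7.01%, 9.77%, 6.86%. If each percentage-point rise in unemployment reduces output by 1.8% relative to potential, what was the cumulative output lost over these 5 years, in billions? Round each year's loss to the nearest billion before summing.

€3,940 billion

Year 1986: gap = -1.8 × (7.08 - 4.69) = -4.302%, loss ≈ 14710 × 4.302/100 ≈ 633.
Year 1987: gap = -1.8 × (7.61 - 4.69) = -5.256%, loss ≈ 14710 × 5.256/100 ≈ 773.
Year 1988: gap = -1.8 × (7.01 - 4.69) = -4.176%, loss ≈ 14710 × 4.176/100 ≈ 614.
Year 1989: gap = -1.8 × (9.77 - 4.69) = -9.144%, loss ≈ 14710 × 9.144/100 ≈ 1345.
Year 1990: gap = -1.8 × (6.86 - 4.69) = -3.906%, loss ≈ 14710 × 3.906/100 ≈ 575.
Total lost output = 633 + 773 + 614 + 1345 + 575 = 3940 billion.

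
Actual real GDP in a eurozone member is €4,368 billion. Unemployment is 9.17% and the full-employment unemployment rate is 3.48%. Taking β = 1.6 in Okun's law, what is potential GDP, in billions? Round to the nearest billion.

€4,805 billion

Unemployment gap = 9.17 - 3.48 = 5.69 points, so output gap = -1.6 × 5.69 = -9.104%.
Since Y = Y* × (1 + gap/100), Y* = 4368/0.90896 ≈ 4805 billion.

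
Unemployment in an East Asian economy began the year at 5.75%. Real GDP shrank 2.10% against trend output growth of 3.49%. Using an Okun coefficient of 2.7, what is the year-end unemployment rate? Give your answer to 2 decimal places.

Growth-rate Okun's law: g_Y = g_Y* - β × Δu, so Δu = (g_Y* - g_Y)/β.
Δu = (3.49 + 2.1)/2.7 = 5.59/2.7 = 2.07 percentage points.
Year-end unemployment = 5.75 + 2.07 = 7.82%.

7.82%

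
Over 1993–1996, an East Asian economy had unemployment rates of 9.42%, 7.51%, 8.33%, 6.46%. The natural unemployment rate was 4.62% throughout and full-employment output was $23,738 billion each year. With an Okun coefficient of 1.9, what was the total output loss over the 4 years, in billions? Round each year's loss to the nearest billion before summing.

Year 1993: gap = -1.9 × (9.42 - 4.62) = -9.12%, loss ≈ 23738 × 9.12/100 ≈ 2165.
Year 1994: gap = -1.9 × (7.51 - 4.62) = -5.491%, loss ≈ 23738 × 5.491/100 ≈ 1303.
Year 1995: gap = -1.9 × (8.33 - 4.62) = -7.049%, loss ≈ 23738 × 7.049/100 ≈ 1673.
Year 1996: gap = -1.9 × (6.46 - 4.62) = -3.496%, loss ≈ 23738 × 3.496/100 ≈ 830.
Total lost output = 2165 + 1303 + 1673 + 830 = 5971 billion.

$5,971 billion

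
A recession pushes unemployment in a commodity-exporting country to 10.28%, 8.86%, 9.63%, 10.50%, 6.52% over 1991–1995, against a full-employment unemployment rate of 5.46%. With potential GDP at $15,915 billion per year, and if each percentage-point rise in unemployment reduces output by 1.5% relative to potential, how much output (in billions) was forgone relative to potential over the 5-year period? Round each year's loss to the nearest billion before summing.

Year 1991: gap = -1.5 × (10.28 - 5.46) = -7.23%, loss ≈ 15915 × 7.23/100 ≈ 1151.
Year 1992: gap = -1.5 × (8.86 - 5.46) = -5.1%, loss ≈ 15915 × 5.1/100 ≈ 812.
Year 1993: gap = -1.5 × (9.63 - 5.46) = -6.255%, loss ≈ 15915 × 6.255/100 ≈ 995.
Year 1994: gap = -1.5 × (10.5 - 5.46) = -7.56%, loss ≈ 15915 × 7.56/100 ≈ 1203.
Year 1995: gap = -1.5 × (6.52 - 5.46) = -1.59%, loss ≈ 15915 × 1.59/100 ≈ 253.
Total lost output = 1151 + 812 + 995 + 1203 + 253 = 4414 billion.

$4,414 billion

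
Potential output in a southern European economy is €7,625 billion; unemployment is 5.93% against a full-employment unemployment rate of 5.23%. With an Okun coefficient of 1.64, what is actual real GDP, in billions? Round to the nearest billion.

Unemployment gap = 5.93 - 5.23 = 0.7 points, so the output gap is -1.64 × 0.7 = -1.148%.
Actual GDP = 7625 × (1 - 1.148/100) = 7625 × 0.98852 ≈ 7537 billion.

€7,537 billion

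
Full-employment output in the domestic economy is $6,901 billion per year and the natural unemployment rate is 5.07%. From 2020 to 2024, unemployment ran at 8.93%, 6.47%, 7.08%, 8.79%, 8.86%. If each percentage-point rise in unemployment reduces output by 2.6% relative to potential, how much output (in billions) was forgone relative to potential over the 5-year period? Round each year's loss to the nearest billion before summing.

Year 2020: gap = -2.6 × (8.93 - 5.07) = -10.036%, loss ≈ 6901 × 10.036/100 ≈ 693.
Year 2021: gap = -2.6 × (6.47 - 5.07) = -3.64%, loss ≈ 6901 × 3.64/100 ≈ 251.
Year 2022: gap = -2.6 × (7.08 - 5.07) = -5.226%, loss ≈ 6901 × 5.226/100 ≈ 361.
Year 2023: gap = -2.6 × (8.79 - 5.07) = -9.672%, loss ≈ 6901 × 9.672/100 ≈ 667.
Year 2024: gap = -2.6 × (8.86 - 5.07) = -9.854%, loss ≈ 6901 × 9.854/100 ≈ 680.
Total lost output = 693 + 251 + 361 + 667 + 680 = 2652 billion.

$2,652 billion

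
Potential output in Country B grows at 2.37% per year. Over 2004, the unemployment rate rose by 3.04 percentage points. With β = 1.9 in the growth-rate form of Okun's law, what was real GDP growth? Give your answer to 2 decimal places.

-3.41%

Growth-rate Okun's law: g_Y = g_Y* - β × Δu.
g_Y = 2.37 - 1.9 × (3.04) = 2.37 - 5.776 = -3.406%, i.e. -3.41% to 2 d.p.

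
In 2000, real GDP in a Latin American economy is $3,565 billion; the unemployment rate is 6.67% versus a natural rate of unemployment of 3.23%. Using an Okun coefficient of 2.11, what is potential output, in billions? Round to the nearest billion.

$3,844 billion

Unemployment gap = 6.67 - 3.23 = 3.44 points, so output gap = -2.11 × 3.44 = -7.2584%.
Since Y = Y* × (1 + gap/100), Y* = 3565/0.927416 ≈ 3844 billion.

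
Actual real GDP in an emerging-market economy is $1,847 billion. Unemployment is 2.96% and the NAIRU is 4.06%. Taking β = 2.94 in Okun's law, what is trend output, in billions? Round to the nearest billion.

$1,789 billion

Unemployment gap = 2.96 - 4.06 = -1.1 points, so output gap = -2.94 × (-1.1) = 3.234%.
Since Y = Y* × (1 + gap/100), Y* = 1847/1.03234 ≈ 1789 billion.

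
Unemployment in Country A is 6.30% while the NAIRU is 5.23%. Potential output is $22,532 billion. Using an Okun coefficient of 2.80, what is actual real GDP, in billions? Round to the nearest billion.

$21,857 billion

Unemployment gap = 6.3 - 5.23 = 1.07 points, so the output gap is -2.8 × 1.07 = -2.996%.
Actual GDP = 22532 × (1 - 2.996/100) = 22532 × 0.97004 ≈ 21857 billion.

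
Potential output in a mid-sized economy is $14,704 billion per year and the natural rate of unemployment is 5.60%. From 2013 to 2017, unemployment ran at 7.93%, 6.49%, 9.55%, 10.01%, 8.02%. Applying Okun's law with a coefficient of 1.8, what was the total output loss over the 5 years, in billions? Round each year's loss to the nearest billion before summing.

$3,706 billion

Year 2013: gap = -1.8 × (7.93 - 5.6) = -4.194%, loss ≈ 14704 × 4.194/100 ≈ 617.
Year 2014: gap = -1.8 × (6.49 - 5.6) = -1.602%, loss ≈ 14704 × 1.602/100 ≈ 236.
Year 2015: gap = -1.8 × (9.55 - 5.6) = -7.11%, loss ≈ 14704 × 7.11/100 ≈ 1045.
Year 2016: gap = -1.8 × (10.01 - 5.6) = -7.938%, loss ≈ 14704 × 7.938/100 ≈ 1167.
Year 2017: gap = -1.8 × (8.02 - 5.6) = -4.356%, loss ≈ 14704 × 4.356/100 ≈ 641.
Total lost output = 617 + 236 + 1045 + 1167 + 641 = 3706 billion.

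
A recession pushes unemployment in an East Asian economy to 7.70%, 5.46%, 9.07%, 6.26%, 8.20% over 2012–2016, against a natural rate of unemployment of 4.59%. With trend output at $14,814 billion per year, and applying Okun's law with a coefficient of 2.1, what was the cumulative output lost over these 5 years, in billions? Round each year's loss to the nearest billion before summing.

$4,276 billion

Year 2012: gap = -2.1 × (7.7 - 4.59) = -6.531%, loss ≈ 14814 × 6.531/100 ≈ 968.
Year 2013: gap = -2.1 × (5.46 - 4.59) = -1.827%, loss ≈ 14814 × 1.827/100 ≈ 271.
Year 2014: gap = -2.1 × (9.07 - 4.59) = -9.408%, loss ≈ 14814 × 9.408/100 ≈ 1394.
Year 2015: gap = -2.1 × (6.26 - 4.59) = -3.507%, loss ≈ 14814 × 3.507/100 ≈ 520.
Year 2016: gap = -2.1 × (8.2 - 4.59) = -7.581%, loss ≈ 14814 × 7.581/100 ≈ 1123.
Total lost output = 968 + 271 + 1394 + 520 + 1123 = 4276 billion.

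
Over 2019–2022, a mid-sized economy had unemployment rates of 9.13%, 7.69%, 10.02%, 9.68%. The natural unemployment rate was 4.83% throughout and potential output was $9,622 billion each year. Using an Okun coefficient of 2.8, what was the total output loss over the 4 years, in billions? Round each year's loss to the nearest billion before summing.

$4,634 billion

Year 2019: gap = -2.8 × (9.13 - 4.83) = -12.04%, loss ≈ 9622 × 12.04/100 ≈ 1158.
Year 2020: gap = -2.8 × (7.69 - 4.83) = -8.008%, loss ≈ 9622 × 8.008/100 ≈ 771.
Year 2021: gap = -2.8 × (10.02 - 4.83) = -14.532%, loss ≈ 9622 × 14.532/100 ≈ 1398.
Year 2022: gap = -2.8 × (9.68 - 4.83) = -13.58%, loss ≈ 9622 × 13.58/100 ≈ 1307.
Total lost output = 1158 + 771 + 1398 + 1307 = 4634 billion.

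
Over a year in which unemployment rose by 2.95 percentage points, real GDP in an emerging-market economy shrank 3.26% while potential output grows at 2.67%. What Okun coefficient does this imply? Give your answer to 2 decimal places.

Growth form: g_Y = g_Y* - β × Δu, so β = (g_Y* - g_Y)/Δu.
β = (2.67 + 3.26)/2.95 = 5.93/2.95 = 2.01.

β ≈ 2.01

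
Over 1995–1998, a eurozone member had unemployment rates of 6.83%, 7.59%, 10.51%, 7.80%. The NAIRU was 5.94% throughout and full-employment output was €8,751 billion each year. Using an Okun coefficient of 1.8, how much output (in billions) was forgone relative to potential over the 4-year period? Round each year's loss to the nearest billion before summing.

Year 1995: gap = -1.8 × (6.83 - 5.94) = -1.602%, loss ≈ 8751 × 1.602/100 ≈ 140.
Year 1996: gap = -1.8 × (7.59 - 5.94) = -2.97%, loss ≈ 8751 × 2.97/100 ≈ 260.
Year 1997: gap = -1.8 × (10.51 - 5.94) = -8.226%, loss ≈ 8751 × 8.226/100 ≈ 720.
Year 1998: gap = -1.8 × (7.8 - 5.94) = -3.348%, loss ≈ 8751 × 3.348/100 ≈ 293.
Total lost output = 140 + 260 + 720 + 293 = 1413 billion.

€1,413 billion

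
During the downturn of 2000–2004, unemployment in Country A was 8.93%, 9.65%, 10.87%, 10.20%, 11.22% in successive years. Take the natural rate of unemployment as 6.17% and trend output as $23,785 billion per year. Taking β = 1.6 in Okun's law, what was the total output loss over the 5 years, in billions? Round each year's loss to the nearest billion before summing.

$7,619 billion

Year 2000: gap = -1.6 × (8.93 - 6.17) = -4.416%, loss ≈ 23785 × 4.416/100 ≈ 1050.
Year 2001: gap = -1.6 × (9.65 - 6.17) = -5.568%, loss ≈ 23785 × 5.568/100 ≈ 1324.
Year 2002: gap = -1.6 × (10.87 - 6.17) = -7.52%, loss ≈ 23785 × 7.52/100 ≈ 1789.
Year 2003: gap = -1.6 × (10.2 - 6.17) = -6.448%, loss ≈ 23785 × 6.448/100 ≈ 1534.
Year 2004: gap = -1.6 × (11.22 - 6.17) = -8.08%, loss ≈ 23785 × 8.08/100 ≈ 1922.
Total lost output = 1050 + 1324 + 1789 + 1534 + 1922 = 7619 billion.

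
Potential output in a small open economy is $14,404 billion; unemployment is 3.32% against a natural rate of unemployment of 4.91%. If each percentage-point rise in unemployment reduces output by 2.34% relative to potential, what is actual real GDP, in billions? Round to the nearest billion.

$14,940 billion

Unemployment gap = 3.32 - 4.91 = -1.59 points, so the output gap is -2.34 × (-1.59) = 3.7206%.
Actual GDP = 14404 × (1 + 3.7206/100) = 14404 × 1.037206 ≈ 14940 billion.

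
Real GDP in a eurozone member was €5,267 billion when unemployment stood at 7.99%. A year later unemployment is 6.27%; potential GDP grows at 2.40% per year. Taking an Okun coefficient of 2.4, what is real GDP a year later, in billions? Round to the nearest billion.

Δu = 6.27 - 7.99 = -1.72 points.
Okun's law (growth form): g_Y = g_Y* - β × Δu = 2.40 - 2.4 × (-1.72) = 2.4 + 4.128 = 6.528%.
Real GDP in the next year = 5267 × (1 + 6.528/100) = 5267 × 1.06528 ≈ 5611 billion.

€5,611 billion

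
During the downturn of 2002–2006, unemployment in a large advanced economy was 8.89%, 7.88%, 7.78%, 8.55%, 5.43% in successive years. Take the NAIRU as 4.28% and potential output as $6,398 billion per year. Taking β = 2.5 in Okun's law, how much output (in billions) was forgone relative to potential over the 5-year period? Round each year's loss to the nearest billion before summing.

Year 2002: gap = -2.5 × (8.89 - 4.28) = -11.525%, loss ≈ 6398 × 11.525/100 ≈ 737.
Year 2003: gap = -2.5 × (7.88 - 4.28) = -9%, loss ≈ 6398 × 9/100 ≈ 576.
Year 2004: gap = -2.5 × (7.78 - 4.28) = -8.75%, loss ≈ 6398 × 8.75/100 ≈ 560.
Year 2005: gap = -2.5 × (8.55 - 4.28) = -10.675%, loss ≈ 6398 × 10.675/100 ≈ 683.
Year 2006: gap = -2.5 × (5.43 - 4.28) = -2.875%, loss ≈ 6398 × 2.875/100 ≈ 184.
Total lost output = 737 + 576 + 560 + 683 + 184 = 2740 billion.

$2,740 billion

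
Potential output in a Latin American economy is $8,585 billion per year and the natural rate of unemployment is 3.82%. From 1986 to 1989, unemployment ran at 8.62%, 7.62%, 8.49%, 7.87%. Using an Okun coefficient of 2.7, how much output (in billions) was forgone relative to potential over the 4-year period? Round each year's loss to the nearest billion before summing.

Year 1986: gap = -2.7 × (8.62 - 3.82) = -12.96%, loss ≈ 8585 × 12.96/100 ≈ 1113.
Year 1987: gap = -2.7 × (7.62 - 3.82) = -10.26%, loss ≈ 8585 × 10.26/100 ≈ 881.
Year 1988: gap = -2.7 × (8.49 - 3.82) = -12.609%, loss ≈ 8585 × 12.609/100 ≈ 1082.
Year 1989: gap = -2.7 × (7.87 - 3.82) = -10.935%, loss ≈ 8585 × 10.935/100 ≈ 939.
Total lost output = 1113 + 881 + 1082 + 939 = 4015 billion.

$4,015 billion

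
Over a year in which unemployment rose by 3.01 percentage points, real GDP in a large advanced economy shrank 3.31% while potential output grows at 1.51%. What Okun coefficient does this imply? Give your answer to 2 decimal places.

Growth form: g_Y = g_Y* - β × Δu, so β = (g_Y* - g_Y)/Δu.
β = (1.51 + 3.31)/3.01 = 4.82/3.01 = 1.60.

β ≈ 1.60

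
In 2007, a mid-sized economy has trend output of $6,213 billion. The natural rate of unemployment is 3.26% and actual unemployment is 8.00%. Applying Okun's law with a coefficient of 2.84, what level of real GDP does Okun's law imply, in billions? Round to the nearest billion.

Unemployment gap = 8 - 3.26 = 4.74 points, so the output gap is -2.84 × 4.74 = -13.4616%.
Actual GDP = 6213 × (1 - 13.4616/100) = 6213 × 0.865384 ≈ 5377 billion.

$5,377 billion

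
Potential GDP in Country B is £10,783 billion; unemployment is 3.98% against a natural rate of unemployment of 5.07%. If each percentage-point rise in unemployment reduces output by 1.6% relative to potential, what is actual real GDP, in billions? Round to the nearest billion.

Unemployment gap = 3.98 - 5.07 = -1.09 points, so the output gap is -1.6 × (-1.09) = 1.744%.
Actual GDP = 10783 × (1 + 1.744/100) = 10783 × 1.01744 ≈ 10971 billion.

£10,971 billion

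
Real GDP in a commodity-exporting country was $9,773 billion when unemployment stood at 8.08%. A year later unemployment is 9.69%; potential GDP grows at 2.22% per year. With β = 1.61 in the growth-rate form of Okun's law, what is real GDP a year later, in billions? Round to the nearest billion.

Δu = 9.69 - 8.08 = 1.61 points.
Okun's law (growth form): g_Y = g_Y* - β × Δu = 2.22 - 1.61 × (1.61) = 2.22 - 2.5921 = -0.3721%.
Real GDP in the next year = 9773 × (1 - 0.3721/100) = 9773 × 0.996279 ≈ 9737 billion.

$9,737 billion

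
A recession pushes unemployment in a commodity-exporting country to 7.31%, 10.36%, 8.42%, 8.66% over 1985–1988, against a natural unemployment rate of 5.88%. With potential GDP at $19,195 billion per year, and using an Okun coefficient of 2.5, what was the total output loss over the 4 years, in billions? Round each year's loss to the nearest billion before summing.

Year 1985: gap = -2.5 × (7.31 - 5.88) = -3.575%, loss ≈ 19195 × 3.575/100 ≈ 686.
Year 1986: gap = -2.5 × (10.36 - 5.88) = -11.2%, loss ≈ 19195 × 11.2/100 ≈ 2150.
Year 1987: gap = -2.5 × (8.42 - 5.88) = -6.35%, loss ≈ 19195 × 6.35/100 ≈ 1219.
Year 1988: gap = -2.5 × (8.66 - 5.88) = -6.95%, loss ≈ 19195 × 6.95/100 ≈ 1334.
Total lost output = 686 + 2150 + 1219 + 1334 = 5389 billion.

$5,389 billion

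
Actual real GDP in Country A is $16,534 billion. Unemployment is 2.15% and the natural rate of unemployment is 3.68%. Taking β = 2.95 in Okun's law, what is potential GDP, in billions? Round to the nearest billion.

Unemployment gap = 2.15 - 3.68 = -1.53 points, so output gap = -2.95 × (-1.53) = 4.5135%.
Since Y = Y* × (1 + gap/100), Y* = 16534/1.045135 ≈ 15820 billion.

$15,820 billion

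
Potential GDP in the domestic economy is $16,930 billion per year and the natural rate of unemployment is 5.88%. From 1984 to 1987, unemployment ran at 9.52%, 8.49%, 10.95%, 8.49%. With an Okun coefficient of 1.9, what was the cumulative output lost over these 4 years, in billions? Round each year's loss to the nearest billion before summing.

$4,482 billion

Year 1984: gap = -1.9 × (9.52 - 5.88) = -6.916%, loss ≈ 16930 × 6.916/100 ≈ 1171.
Year 1985: gap = -1.9 × (8.49 - 5.88) = -4.959%, loss ≈ 16930 × 4.959/100 ≈ 840.
Year 1986: gap = -1.9 × (10.95 - 5.88) = -9.633%, loss ≈ 16930 × 9.633/100 ≈ 1631.
Year 1987: gap = -1.9 × (8.49 - 5.88) = -4.959%, loss ≈ 16930 × 4.959/100 ≈ 840.
Total lost output = 1171 + 840 + 1631 + 840 = 4482 billion.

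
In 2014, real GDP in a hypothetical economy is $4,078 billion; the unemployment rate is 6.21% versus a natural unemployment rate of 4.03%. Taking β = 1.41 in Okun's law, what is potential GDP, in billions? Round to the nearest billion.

$4,207 billion

Unemployment gap = 6.21 - 4.03 = 2.18 points, so output gap = -1.41 × 2.18 = -3.0738%.
Since Y = Y* × (1 + gap/100), Y* = 4078/0.969262 ≈ 4207 billion.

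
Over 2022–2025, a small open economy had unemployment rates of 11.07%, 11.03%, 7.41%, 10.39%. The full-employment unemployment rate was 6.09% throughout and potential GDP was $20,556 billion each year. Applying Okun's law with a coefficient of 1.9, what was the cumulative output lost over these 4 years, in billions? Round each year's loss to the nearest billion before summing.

Year 2022: gap = -1.9 × (11.07 - 6.09) = -9.462%, loss ≈ 20556 × 9.462/100 ≈ 1945.
Year 2023: gap = -1.9 × (11.03 - 6.09) = -9.386%, loss ≈ 20556 × 9.386/100 ≈ 1929.
Year 2024: gap = -1.9 × (7.41 - 6.09) = -2.508%, loss ≈ 20556 × 2.508/100 ≈ 516.
Year 2025: gap = -1.9 × (10.39 - 6.09) = -8.17%, loss ≈ 20556 × 8.17/100 ≈ 1679.
Total lost output = 1945 + 1929 + 516 + 1679 = 6069 billion.

$6,069 billion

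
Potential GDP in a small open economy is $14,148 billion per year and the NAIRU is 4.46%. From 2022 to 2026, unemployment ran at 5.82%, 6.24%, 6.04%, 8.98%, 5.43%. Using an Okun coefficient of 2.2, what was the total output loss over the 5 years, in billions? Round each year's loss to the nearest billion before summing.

Year 2022: gap = -2.2 × (5.82 - 4.46) = -2.992%, loss ≈ 14148 × 2.992/100 ≈ 423.
Year 2023: gap = -2.2 × (6.24 - 4.46) = -3.916%, loss ≈ 14148 × 3.916/100 ≈ 554.
Year 2024: gap = -2.2 × (6.04 - 4.46) = -3.476%, loss ≈ 14148 × 3.476/100 ≈ 492.
Year 2025: gap = -2.2 × (8.98 - 4.46) = -9.944%, loss ≈ 14148 × 9.944/100 ≈ 1407.
Year 2026: gap = -2.2 × (5.43 - 4.46) = -2.134%, loss ≈ 14148 × 2.134/100 ≈ 302.
Total lost output = 423 + 554 + 492 + 1407 + 302 = 3178 billion.

$3,178 billion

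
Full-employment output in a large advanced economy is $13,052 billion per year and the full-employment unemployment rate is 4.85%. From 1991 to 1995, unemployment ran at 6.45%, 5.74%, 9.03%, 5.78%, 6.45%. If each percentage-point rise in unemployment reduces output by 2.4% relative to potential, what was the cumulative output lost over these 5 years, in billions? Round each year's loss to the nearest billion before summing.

$2,881 billion

Year 1991: gap = -2.4 × (6.45 - 4.85) = -3.84%, loss ≈ 13052 × 3.84/100 ≈ 501.
Year 1992: gap = -2.4 × (5.74 - 4.85) = -2.136%, loss ≈ 13052 × 2.136/100 ≈ 279.
Year 1993: gap = -2.4 × (9.03 - 4.85) = -10.032%, loss ≈ 13052 × 10.032/100 ≈ 1309.
Year 1994: gap = -2.4 × (5.78 - 4.85) = -2.232%, loss ≈ 13052 × 2.232/100 ≈ 291.
Year 1995: gap = -2.4 × (6.45 - 4.85) = -3.84%, loss ≈ 13052 × 3.84/100 ≈ 501.
Total lost output = 501 + 279 + 1309 + 291 + 501 = 2881 billion.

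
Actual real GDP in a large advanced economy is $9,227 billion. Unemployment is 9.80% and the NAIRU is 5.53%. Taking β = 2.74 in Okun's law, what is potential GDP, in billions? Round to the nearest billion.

$10,450 billion

Unemployment gap = 9.8 - 5.53 = 4.27 points, so output gap = -2.74 × 4.27 = -11.6998%.
Since Y = Y* × (1 + gap/100), Y* = 9227/0.883002 ≈ 10450 billion.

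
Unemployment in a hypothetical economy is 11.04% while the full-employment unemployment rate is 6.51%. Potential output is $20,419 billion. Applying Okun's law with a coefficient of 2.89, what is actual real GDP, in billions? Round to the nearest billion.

$17,746 billion

Unemployment gap = 11.04 - 6.51 = 4.53 points, so the output gap is -2.89 × 4.53 = -13.0917%.
Actual GDP = 20419 × (1 - 13.0917/100) = 20419 × 0.869083 ≈ 17746 billion.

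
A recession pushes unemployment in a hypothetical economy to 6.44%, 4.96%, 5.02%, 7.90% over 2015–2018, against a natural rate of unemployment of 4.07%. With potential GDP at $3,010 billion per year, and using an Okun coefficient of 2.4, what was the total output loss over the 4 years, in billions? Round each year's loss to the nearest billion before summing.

$581 billion

Year 2015: gap = -2.4 × (6.44 - 4.07) = -5.688%, loss ≈ 3010 × 5.688/100 ≈ 171.
Year 2016: gap = -2.4 × (4.96 - 4.07) = -2.136%, loss ≈ 3010 × 2.136/100 ≈ 64.
Year 2017: gap = -2.4 × (5.02 - 4.07) = -2.28%, loss ≈ 3010 × 2.28/100 ≈ 69.
Year 2018: gap = -2.4 × (7.9 - 4.07) = -9.192%, loss ≈ 3010 × 9.192/100 ≈ 277.
Total lost output = 171 + 64 + 69 + 277 = 581 billion.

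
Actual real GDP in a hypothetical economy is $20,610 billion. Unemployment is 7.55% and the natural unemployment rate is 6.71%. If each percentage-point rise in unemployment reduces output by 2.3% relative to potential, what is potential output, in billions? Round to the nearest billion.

$21,016 billion

Unemployment gap = 7.55 - 6.71 = 0.84 points, so output gap = -2.3 × 0.84 = -1.932%.
Since Y = Y* × (1 + gap/100), Y* = 20610/0.98068 ≈ 21016 billion.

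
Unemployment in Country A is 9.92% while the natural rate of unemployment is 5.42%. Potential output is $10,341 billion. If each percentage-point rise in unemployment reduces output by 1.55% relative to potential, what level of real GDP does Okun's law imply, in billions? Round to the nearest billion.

$9,620 billion

Unemployment gap = 9.92 - 5.42 = 4.5 points, so the output gap is -1.55 × 4.5 = -6.975%.
Actual GDP = 10341 × (1 - 6.975/100) = 10341 × 0.93025 ≈ 9620 billion.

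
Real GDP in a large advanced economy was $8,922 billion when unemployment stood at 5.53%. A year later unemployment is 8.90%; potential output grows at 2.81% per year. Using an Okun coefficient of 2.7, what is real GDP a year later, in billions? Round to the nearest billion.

$8,361 billion

Δu = 8.9 - 5.53 = 3.37 points.
Okun's law (growth form): g_Y = g_Y* - β × Δu = 2.81 - 2.7 × (3.37) = 2.81 - 9.099 = -6.289%.
Real GDP in the next year = 8922 × (1 - 6.289/100) = 8922 × 0.93711 ≈ 8361 billion.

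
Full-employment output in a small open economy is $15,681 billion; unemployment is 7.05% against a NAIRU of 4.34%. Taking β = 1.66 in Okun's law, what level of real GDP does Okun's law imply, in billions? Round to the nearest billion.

Unemployment gap = 7.05 - 4.34 = 2.71 points, so the output gap is -1.66 × 2.71 = -4.4986%.
Actual GDP = 15681 × (1 - 4.4986/100) = 15681 × 0.955014 ≈ 14976 billion.

$14,976 billion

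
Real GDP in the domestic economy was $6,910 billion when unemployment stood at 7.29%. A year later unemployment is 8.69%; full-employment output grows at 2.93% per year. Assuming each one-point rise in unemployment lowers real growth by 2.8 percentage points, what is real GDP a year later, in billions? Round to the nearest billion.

$6,842 billion

Δu = 8.69 - 7.29 = 1.4 points.
Okun's law (growth form): g_Y = g_Y* - β × Δu = 2.93 - 2.8 × (1.40) = 2.93 - 3.92 = -0.99%.
Real GDP in the next year = 6910 × (1 - 0.99/100) = 6910 × 0.9901 ≈ 6842 billion.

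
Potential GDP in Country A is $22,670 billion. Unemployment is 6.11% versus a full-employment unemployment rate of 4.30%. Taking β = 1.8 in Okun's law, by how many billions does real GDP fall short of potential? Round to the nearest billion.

Output gap = -1.8 × (6.11 - 4.3) = -1.8 × 1.81 = -3.258%.
Actual GDP ≈ 22670 × 0.96742 ≈ 21931 billion, so the shortfall is 22670 - 21931 = 739 billion.

$739 billion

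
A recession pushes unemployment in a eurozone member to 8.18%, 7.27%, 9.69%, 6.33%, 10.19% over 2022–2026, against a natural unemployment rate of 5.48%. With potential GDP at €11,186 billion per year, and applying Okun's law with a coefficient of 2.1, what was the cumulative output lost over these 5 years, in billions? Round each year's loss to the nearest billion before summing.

Year 2022: gap = -2.1 × (8.18 - 5.48) = -5.67%, loss ≈ 11186 × 5.67/100 ≈ 634.
Year 2023: gap = -2.1 × (7.27 - 5.48) = -3.759%, loss ≈ 11186 × 3.759/100 ≈ 420.
Year 2024: gap = -2.1 × (9.69 - 5.48) = -8.841%, loss ≈ 11186 × 8.841/100 ≈ 989.
Year 2025: gap = -2.1 × (6.33 - 5.48) = -1.785%, loss ≈ 11186 × 1.785/100 ≈ 200.
Year 2026: gap = -2.1 × (10.19 - 5.48) = -9.891%, loss ≈ 11186 × 9.891/100 ≈ 1106.
Total lost output = 634 + 420 + 989 + 200 + 1106 = 3349 billion.

€3,349 billion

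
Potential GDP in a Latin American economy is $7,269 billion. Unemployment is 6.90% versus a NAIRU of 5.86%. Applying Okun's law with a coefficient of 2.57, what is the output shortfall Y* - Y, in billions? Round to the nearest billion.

$194 billion

Output gap = -2.57 × (6.9 - 5.86) = -2.57 × 1.04 = -2.6728%.
Actual GDP ≈ 7269 × 0.973272 ≈ 7075 billion, so the shortfall is 7269 - 7075 = 194 billion.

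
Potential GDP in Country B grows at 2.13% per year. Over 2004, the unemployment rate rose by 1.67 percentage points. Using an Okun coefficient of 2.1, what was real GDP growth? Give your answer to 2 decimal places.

Growth-rate Okun's law: g_Y = g_Y* - β × Δu.
g_Y = 2.13 - 2.1 × (1.67) = 2.13 - 3.507 = -1.377%, i.e. -1.38% to 2 d.p.

-1.38%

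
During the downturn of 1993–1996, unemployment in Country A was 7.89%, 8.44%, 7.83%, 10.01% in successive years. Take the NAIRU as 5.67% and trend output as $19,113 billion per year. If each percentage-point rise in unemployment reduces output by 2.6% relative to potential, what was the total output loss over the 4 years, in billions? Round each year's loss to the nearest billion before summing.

Year 1993: gap = -2.6 × (7.89 - 5.67) = -5.772%, loss ≈ 19113 × 5.772/100 ≈ 1103.
Year 1994: gap = -2.6 × (8.44 - 5.67) = -7.202%, loss ≈ 19113 × 7.202/100 ≈ 1377.
Year 1995: gap = -2.6 × (7.83 - 5.67) = -5.616%, loss ≈ 19113 × 5.616/100 ≈ 1073.
Year 1996: gap = -2.6 × (10.01 - 5.67) = -11.284%, loss ≈ 19113 × 11.284/100 ≈ 2157.
Total lost output = 1103 + 1377 + 1073 + 2157 = 5710 billion.

$5,710 billion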